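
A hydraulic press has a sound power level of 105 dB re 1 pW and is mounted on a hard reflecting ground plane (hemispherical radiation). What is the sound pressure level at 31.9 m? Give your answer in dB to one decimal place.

The power spreads over a hemisphere of area 2π·r², so L_p = L_w − 10·log₁₀(2π·r²).
2π·r² = 6394 m², 10·log₁₀ of that is 38.058 dB.
L_p = 105 − 38.058 = 66.94 dB.

66.9 dB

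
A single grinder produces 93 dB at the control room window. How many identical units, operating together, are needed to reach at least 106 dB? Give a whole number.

Need L₁ + 10·log₁₀ N ≥ 106, i.e. log₁₀ N ≥ 1.30.
N ≥ 10^(13.0/10) = 19.953, so N = 20.

20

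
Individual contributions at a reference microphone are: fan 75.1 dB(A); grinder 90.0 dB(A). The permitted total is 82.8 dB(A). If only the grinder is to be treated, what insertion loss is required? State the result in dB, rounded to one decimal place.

Fixed contribution from the other source: Σ 10^(L/10) = 10^(75.1/10) = 3.236e+07 (75.10 dB(A)).
The limit corresponds to 10^(82.8/10) = 1.905e+08; subtracting the fixed part leaves 1.582e+08 for the grinder, i.e. 81.99 dB(A).
So the grinder must be reduced from 90.0 to 81.99 dB(A): IL = 8.01 dB.

8.0 dB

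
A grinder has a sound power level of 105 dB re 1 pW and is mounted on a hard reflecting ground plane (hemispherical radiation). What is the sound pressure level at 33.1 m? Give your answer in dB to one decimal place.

Free-field hemispherical radiation: L_p = L_w − 10·log₁₀(2π·r²), r = 33.1 m.
2π·r² = 6884 m², 10·log₁₀ of that is 38.378 dB.
L_p = 105 − 38.378 = 66.62 dB.

66.6 dB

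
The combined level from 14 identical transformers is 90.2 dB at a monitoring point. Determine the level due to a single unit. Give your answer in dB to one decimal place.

78.7 dB

Dividing the total intensity by 14 lowers the level by 10·log₁₀ 14 = 11.461 dB: L₁ = 90.2 − 11.461.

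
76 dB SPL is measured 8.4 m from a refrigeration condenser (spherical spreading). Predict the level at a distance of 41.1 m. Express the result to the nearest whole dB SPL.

Point-source attenuation: ΔL = 20·log₁₀(r₂/r₁) = 20·log₁₀(41.1/8.4) = 13.791 dB.
L₂ = 76 − 20·log₁₀(41.1/8.4) = 76 − 13.791 = 62.21 dB SPL.

62 dB SPL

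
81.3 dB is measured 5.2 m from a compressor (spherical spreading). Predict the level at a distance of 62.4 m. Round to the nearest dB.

Spherical spreading from a point source gives a 20·log₁₀(r₂/r₁) drop.
L₂ = 81.3 − 20·log₁₀(62.4/5.2) = 81.3 − 21.584 = 59.72 dB.

60 dB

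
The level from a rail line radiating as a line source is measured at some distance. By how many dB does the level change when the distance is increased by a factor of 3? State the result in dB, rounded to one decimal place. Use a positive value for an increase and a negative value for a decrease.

A line source loses 3 dB per doubling of distance; generally ΔL = −10·log₁₀(r₂/r₁).
ΔL = −10·log₁₀(3) = -4.77 dB.

-4.8 dB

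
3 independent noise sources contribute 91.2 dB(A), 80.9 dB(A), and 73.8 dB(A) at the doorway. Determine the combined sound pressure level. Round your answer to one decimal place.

Incoherent sources combine by intensity addition: L_total = 10·log₁₀(Σ 10^(L_i/10)).
Σ 10^(L/10) = 10^(91.2/10) + 10^(80.9/10) + 10^(73.8/10) = 1.465e+09.
L_total = 10·log₁₀(1.465e+09) = 91.66 dB(A).

91.7 dB(A)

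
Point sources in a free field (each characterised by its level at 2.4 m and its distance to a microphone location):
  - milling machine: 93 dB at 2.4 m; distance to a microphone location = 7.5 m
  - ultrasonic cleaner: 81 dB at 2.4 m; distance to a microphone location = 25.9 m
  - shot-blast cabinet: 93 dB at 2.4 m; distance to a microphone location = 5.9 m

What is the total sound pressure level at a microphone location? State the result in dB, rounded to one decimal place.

87.3 dB

First find each source's level at the receiver (point-source: −20·log₁₀(r/r_ref)), then combine on an intensity basis.
milling machine: 93 − 20·log₁₀(7.5/2.4) = 93 − 9.90 = 83.10 dB.
ultrasonic cleaner: 81 − 20·log₁₀(25.9/2.4) = 81 − 20.66 = 60.34 dB.
shot-blast cabinet: 93 − 20·log₁₀(5.9/2.4) = 93 − 7.81 = 85.19 dB.
Σ 10^(L/10) = 5.356e+08 → L_total = 10·log₁₀(5.356e+08) = 87.29 dB.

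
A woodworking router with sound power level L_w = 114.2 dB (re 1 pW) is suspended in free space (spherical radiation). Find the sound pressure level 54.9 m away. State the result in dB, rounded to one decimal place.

The power spreads over a sphere of area 4π·r², so L_p = L_w − 10·log₁₀(4π·r²).
4π·r² = 3.788e+04 m², 10·log₁₀ of that is 45.784 dB.
L_p = 114.2 − 45.784 = 68.42 dB.

68.4 dB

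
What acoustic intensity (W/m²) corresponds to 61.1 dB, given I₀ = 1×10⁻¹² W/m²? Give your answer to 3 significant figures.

L = 10·log₁₀(I/I₀) ⇒ I = I₀·10^(L/10) = 10⁻¹² × 10^6.11.

1.29e-06 W/m²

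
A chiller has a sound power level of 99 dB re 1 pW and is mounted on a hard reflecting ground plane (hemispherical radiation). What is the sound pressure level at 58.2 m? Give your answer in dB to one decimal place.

55.7 dB

L_p = L_w − 10·log₁₀(2π·r²) with r = 58.2 m.
2π·r² = 2.128e+04 m², 10·log₁₀ of that is 43.280 dB.
L_p = 99 − 43.280 = 55.72 dB.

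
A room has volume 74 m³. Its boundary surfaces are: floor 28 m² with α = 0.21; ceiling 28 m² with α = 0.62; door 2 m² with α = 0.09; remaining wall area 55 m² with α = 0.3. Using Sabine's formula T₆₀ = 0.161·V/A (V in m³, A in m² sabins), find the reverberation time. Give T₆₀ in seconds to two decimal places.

Total absorption A = 28·0.21 + 28·0.62 + 2·0.09 + 55·0.3 = 39.92 m² sabins.
T₆₀ = 0.161 × 74 / 39.92 = 0.298 s.

0.30 s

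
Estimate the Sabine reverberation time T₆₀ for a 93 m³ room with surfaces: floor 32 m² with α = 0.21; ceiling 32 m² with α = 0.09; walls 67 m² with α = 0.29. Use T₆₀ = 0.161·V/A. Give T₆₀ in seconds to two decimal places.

0.52 s

Total absorption A = 32·0.21 + 32·0.09 + 67·0.29 = 29.03 m² sabins.
T₆₀ = 0.161 × 93 / 29.03 = 0.516 s.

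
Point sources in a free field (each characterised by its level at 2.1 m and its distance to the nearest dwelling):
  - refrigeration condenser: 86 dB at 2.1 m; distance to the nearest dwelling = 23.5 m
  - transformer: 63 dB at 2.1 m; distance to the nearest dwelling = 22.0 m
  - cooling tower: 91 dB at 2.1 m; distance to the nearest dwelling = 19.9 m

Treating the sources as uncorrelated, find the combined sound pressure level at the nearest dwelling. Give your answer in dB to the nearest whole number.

72 dB

Apply inverse-square spreading to bring every level to the receiver, then sum 10^(L/10).
refrigeration condenser: 86 − 20·log₁₀(23.5/2.1) = 86 − 20.98 = 65.02 dB.
transformer: 63 − 20·log₁₀(22.0/2.1) = 63 − 20.40 = 42.60 dB.
cooling tower: 91 − 20·log₁₀(19.9/2.1) = 91 − 19.53 = 71.47 dB.
Σ 10^(L/10) = 1.722e+07 → L_total = 10·log₁₀(1.722e+07) = 72.36 dB.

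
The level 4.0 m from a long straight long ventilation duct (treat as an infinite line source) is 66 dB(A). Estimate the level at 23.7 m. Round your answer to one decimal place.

58.3 dB(A)

For a line source, L₂ = L₁ − 10·log₁₀(r₂/r₁).
L₂ = 66 − 10·log₁₀(23.7/4.0) = 66 − 7.727 = 58.27 dB(A).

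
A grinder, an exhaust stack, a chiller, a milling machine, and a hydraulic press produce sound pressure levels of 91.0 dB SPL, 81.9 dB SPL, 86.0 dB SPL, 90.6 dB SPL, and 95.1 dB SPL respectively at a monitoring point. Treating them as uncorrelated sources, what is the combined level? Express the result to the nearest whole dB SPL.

98 dB SPL

Incoherent sources combine by intensity addition: L_total = 10·log₁₀(Σ 10^(L_i/10)).
Σ 10^(L/10) = 10^(91.0/10) + 10^(81.9/10) + 10^(86.0/10) + 10^(90.6/10) + 10^(95.1/10) = 6.196e+09.
L_total = 10·log₁₀(6.196e+09) = 97.92 dB SPL.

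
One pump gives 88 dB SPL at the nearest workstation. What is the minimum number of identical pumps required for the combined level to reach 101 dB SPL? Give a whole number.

The shortfall is 101 − 88 = 13.0 dB, and N units add 10·log₁₀ N, so need 10·log₁₀ N ≥ 13.0.
N ≥ 10^(13.0/10) = 19.953, so N = 20.

20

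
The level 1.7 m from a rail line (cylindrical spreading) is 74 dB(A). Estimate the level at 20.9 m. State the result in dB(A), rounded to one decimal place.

For a line source, L₂ = L₁ − 10·log₁₀(r₂/r₁).
L₂ = 74 − 10·log₁₀(20.9/1.7) = 74 − 10.897 = 63.10 dB(A).

63.1 dB(A)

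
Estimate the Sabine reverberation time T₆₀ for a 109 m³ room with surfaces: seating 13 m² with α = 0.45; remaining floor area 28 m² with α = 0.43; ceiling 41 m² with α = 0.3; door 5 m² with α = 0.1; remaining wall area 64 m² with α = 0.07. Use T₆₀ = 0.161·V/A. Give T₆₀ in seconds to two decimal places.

0.50 s

Total absorption A = 13·0.45 + 28·0.43 + 41·0.3 + 5·0.1 + 64·0.07 = 35.17 m² sabins.
T₆₀ = 0.161 × 109 / 35.17 = 0.499 s.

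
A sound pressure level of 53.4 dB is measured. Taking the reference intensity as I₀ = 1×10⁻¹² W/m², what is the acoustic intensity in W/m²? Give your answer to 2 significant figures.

2.2e-07 W/m²

I = I₀·10^(L/10) = 10⁻¹² × 10^(53.4/10) = 10^(-6.660).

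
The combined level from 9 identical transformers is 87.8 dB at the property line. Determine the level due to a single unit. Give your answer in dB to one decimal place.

For N identical incoherent sources L_total = L₁ + 10·log₁₀ N, so L₁ = 87.8 − 10·log₁₀(9) = 87.8 − 9.542.

78.3 dB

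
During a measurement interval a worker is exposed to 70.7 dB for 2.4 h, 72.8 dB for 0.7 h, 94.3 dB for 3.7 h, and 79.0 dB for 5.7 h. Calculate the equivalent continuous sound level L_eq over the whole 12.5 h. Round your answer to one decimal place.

The energy average is taken in the linear domain: L_eq = 10·log₁₀[(Σ tᵢ·10^(Lᵢ/10))/T], T = 12.5 h.
Σ tᵢ·10^(Lᵢ/10) = 2.4·10^(70.7/10) + 0.7·10^(72.8/10) + 3.7·10^(94.3/10) + 5.7·10^(79.0/10) = 1.045e+10.
L_eq = 10·log₁₀(1.045e+10/12.5) = 89.22 dB.

89.2 dB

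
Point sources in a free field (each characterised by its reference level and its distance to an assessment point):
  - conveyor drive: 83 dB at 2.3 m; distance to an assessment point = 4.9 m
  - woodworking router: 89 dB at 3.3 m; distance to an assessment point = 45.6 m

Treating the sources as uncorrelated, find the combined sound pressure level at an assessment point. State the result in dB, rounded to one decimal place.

First find each source's level at the receiver (point-source: −20·log₁₀(r/r_ref)), then combine on an intensity basis.
conveyor drive: 83 − 20·log₁₀(4.9/2.3) = 83 − 6.57 = 76.43 dB.
woodworking router: 89 − 20·log₁₀(45.6/3.3) = 89 − 22.81 = 66.19 dB.
Σ 10^(L/10) = 4.812e+07 → L_total = 10·log₁₀(4.812e+07) = 76.82 dB.

76.8 dB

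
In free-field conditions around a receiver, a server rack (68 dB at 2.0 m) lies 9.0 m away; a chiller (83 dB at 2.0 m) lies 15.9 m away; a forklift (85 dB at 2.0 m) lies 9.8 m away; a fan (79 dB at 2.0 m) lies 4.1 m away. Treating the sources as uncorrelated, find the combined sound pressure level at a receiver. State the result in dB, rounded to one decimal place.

Propagate each source to the receiver with L = L_ref − 20·log₁₀(r/r_ref), then add intensities.
server rack: 68 − 20·log₁₀(9.0/2.0) = 68 − 13.06 = 54.94 dB.
chiller: 83 − 20·log₁₀(15.9/2.0) = 83 − 18.01 = 64.99 dB.
forklift: 85 − 20·log₁₀(9.8/2.0) = 85 − 13.80 = 71.20 dB.
fan: 79 − 20·log₁₀(4.1/2.0) = 79 − 6.24 = 72.76 dB.
Σ 10^(L/10) = 3.554e+07 → L_total = 10·log₁₀(3.554e+07) = 75.51 dB.

75.5 dB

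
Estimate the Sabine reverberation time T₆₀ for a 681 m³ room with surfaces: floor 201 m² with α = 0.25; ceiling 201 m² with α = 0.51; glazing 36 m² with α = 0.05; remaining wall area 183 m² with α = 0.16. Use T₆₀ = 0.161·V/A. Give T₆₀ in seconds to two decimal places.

A = Σ Sᵢαᵢ = 201·0.25 + 201·0.51 + 36·0.05 + 183·0.16 = 183.84 m².
T₆₀ = 0.161·V/A = 0.161·681/183.84 = 0.596 s.

0.60 s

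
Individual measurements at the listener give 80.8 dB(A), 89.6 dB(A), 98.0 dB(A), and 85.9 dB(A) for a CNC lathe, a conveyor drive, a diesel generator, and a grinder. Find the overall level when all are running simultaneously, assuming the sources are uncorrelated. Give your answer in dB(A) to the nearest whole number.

99 dB(A)

For uncorrelated sources the intensities add, so convert each level to linear form, sum, and take 10·log₁₀ of the total.
Σ 10^(L/10) = 10^(80.8/10) + 10^(89.6/10) + 10^(98.0/10) + 10^(85.9/10) = 7.731e+09.
L_total = 10·log₁₀(7.731e+09) = 98.88 dB(A).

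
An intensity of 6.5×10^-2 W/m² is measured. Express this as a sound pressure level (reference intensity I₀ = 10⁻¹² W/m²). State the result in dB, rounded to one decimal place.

108.1 dB

Dividing by I₀ shifts the exponent by 12: I/I₀ = 6.5×10^10.
L = 10·(0.8129 + 10) = 108.13 dB.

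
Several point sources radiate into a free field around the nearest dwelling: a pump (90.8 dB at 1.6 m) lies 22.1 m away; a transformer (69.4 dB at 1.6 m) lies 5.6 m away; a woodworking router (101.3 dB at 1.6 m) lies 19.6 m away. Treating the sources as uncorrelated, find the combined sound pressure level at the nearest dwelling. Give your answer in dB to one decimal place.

79.9 dB

First find each source's level at the receiver (point-source: −20·log₁₀(r/r_ref)), then combine on an intensity basis.
pump: 90.8 − 20·log₁₀(22.1/1.6) = 90.8 − 22.81 = 67.99 dB.
transformer: 69.4 − 20·log₁₀(5.6/1.6) = 69.4 − 10.88 = 58.52 dB.
woodworking router: 101.3 − 20·log₁₀(19.6/1.6) = 101.3 − 21.76 = 79.54 dB.
Σ 10^(L/10) = 9.691e+07 → L_total = 10·log₁₀(9.691e+07) = 79.86 dB.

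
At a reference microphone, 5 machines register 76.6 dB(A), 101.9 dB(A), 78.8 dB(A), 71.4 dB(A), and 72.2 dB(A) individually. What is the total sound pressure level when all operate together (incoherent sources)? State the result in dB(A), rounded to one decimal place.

101.9 dB(A)

Incoherent sources combine by intensity addition: L_total = 10·log₁₀(Σ 10^(L_i/10)).
Σ 10^(L/10) = 10^(76.6/10) + 10^(101.9/10) + 10^(78.8/10) + 10^(71.4/10) + 10^(72.2/10) = 1.564e+10.
L_total = 10·log₁₀(1.564e+10) = 101.94 dB(A).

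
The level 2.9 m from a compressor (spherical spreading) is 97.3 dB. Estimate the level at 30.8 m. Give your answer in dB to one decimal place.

Spherical spreading from a point source gives a 20·log₁₀(r₂/r₁) drop.
L₂ = 97.3 − 20·log₁₀(30.8/2.9) = 97.3 − 20.523 = 76.78 dB.

76.8 dB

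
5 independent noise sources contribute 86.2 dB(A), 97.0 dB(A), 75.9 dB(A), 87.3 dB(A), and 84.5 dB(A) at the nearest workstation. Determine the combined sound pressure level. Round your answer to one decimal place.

Incoherent sources combine by intensity addition: L_total = 10·log₁₀(Σ 10^(L_i/10)).
Σ 10^(L/10) = 10^(86.2/10) + 10^(97.0/10) + 10^(75.9/10) + 10^(87.3/10) + 10^(84.5/10) = 6.287e+09.
L_total = 10·log₁₀(6.287e+09) = 97.98 dB(A).

98.0 dB(A)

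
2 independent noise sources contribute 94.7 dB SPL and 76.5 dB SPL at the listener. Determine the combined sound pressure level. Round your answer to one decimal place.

94.8 dB SPL

For uncorrelated sources the intensities add, so convert each level to linear form, sum, and take 10·log₁₀ of the total.
Σ 10^(L/10) = 10^(94.7/10) + 10^(76.5/10) = 2.996e+09.
L_total = 10·log₁₀(2.996e+09) = 94.77 dB SPL.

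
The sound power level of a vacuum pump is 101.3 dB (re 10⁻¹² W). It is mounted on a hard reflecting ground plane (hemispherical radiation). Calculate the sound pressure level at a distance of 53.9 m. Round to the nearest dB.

59 dB

Free-field hemispherical radiation: L_p = L_w − 10·log₁₀(2π·r²), r = 53.9 m.
2π·r² = 1.825e+04 m², 10·log₁₀ of that is 42.614 dB.
L_p = 101.3 − 42.614 = 58.69 dB.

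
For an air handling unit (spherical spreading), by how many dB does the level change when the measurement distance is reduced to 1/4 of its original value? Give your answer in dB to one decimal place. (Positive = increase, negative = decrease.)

+12.0 dB

With spherical spreading the level changes by −20·log₁₀(r₂/r₁).
ΔL = −20·log₁₀(0.25) = +12.04 dB.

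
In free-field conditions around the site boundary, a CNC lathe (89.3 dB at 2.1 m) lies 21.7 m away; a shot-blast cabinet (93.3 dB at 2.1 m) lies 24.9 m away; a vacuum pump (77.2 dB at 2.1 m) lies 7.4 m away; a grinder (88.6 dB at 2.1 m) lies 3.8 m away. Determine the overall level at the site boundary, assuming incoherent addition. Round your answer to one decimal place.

Apply inverse-square spreading to bring every level to the receiver, then sum 10^(L/10).
CNC lathe: 89.3 − 20·log₁₀(21.7/2.1) = 89.3 − 20.28 = 69.02 dB.
shot-blast cabinet: 93.3 − 20·log₁₀(24.9/2.1) = 93.3 − 21.48 = 71.82 dB.
vacuum pump: 77.2 − 20·log₁₀(7.4/2.1) = 77.2 − 10.94 = 66.26 dB.
grinder: 88.6 − 20·log₁₀(3.8/2.1) = 88.6 − 5.15 = 83.45 dB.
Σ 10^(L/10) = 2.486e+08 → L_total = 10·log₁₀(2.486e+08) = 83.96 dB.

84.0 dB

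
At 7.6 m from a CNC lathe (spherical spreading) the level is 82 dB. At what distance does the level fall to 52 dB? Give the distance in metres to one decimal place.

240.3 m

Point-source spreading drops the level by 20·log₁₀(r₂/r₁); inverting, r₂/r₁ = 10^(ΔL/20).
r₂ = 7.6·10^((82−52)/20) = 7.6·10^(30.0/20) = 240.33 m.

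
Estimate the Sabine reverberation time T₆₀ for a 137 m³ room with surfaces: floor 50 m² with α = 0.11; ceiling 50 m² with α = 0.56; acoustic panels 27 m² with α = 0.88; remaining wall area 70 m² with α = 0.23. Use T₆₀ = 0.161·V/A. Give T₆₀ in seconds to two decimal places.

Summing Sᵢαᵢ: 50·0.11 + 50·0.56 + 27·0.88 + 70·0.23 = 73.36 m².
T₆₀ = 0.161·V/A = 0.161·137/73.36 = 0.301 s.

0.30 s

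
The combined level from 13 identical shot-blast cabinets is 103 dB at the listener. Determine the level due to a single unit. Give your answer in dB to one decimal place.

13 equal contributions raise the level by 10·log₁₀ 13 = 11.139 dB, so each unit alone gives 103 − 11.139.

91.9 dB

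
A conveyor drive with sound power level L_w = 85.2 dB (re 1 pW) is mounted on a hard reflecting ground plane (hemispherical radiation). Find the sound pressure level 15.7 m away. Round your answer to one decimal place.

Free-field hemispherical radiation: L_p = L_w − 10·log₁₀(2π·r²), r = 15.7 m.
2π·r² = 1549 m², 10·log₁₀ of that is 31.900 dB.
L_p = 85.2 − 31.900 = 53.30 dB.

53.3 dB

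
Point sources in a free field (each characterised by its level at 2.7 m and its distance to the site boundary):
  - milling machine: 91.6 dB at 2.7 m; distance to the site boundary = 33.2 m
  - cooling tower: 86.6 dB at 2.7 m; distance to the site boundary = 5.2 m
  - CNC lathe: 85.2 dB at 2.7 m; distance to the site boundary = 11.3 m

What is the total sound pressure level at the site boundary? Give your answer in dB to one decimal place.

81.8 dB

Propagate each source to the receiver with L = L_ref − 20·log₁₀(r/r_ref), then add intensities.
milling machine: 91.6 − 20·log₁₀(33.2/2.7) = 91.6 − 21.80 = 69.80 dB.
cooling tower: 86.6 − 20·log₁₀(5.2/2.7) = 86.6 − 5.69 = 80.91 dB.
CNC lathe: 85.2 − 20·log₁₀(11.3/2.7) = 85.2 − 12.43 = 72.77 dB.
Σ 10^(L/10) = 1.517e+08 → L_total = 10·log₁₀(1.517e+08) = 81.81 dB.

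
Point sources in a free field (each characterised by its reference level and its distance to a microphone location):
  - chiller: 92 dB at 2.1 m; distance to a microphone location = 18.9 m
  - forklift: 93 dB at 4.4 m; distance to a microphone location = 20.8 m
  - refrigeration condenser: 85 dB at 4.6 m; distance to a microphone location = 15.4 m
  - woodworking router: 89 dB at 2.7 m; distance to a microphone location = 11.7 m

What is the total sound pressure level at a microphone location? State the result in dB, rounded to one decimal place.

82.5 dB

Propagate each source to the receiver with L = L_ref − 20·log₁₀(r/r_ref), then add intensities.
chiller: 92 − 20·log₁₀(18.9/2.1) = 92 − 19.08 = 72.92 dB.
forklift: 93 − 20·log₁₀(20.8/4.4) = 93 − 13.49 = 79.51 dB.
refrigeration condenser: 85 − 20·log₁₀(15.4/4.6) = 85 − 10.50 = 74.50 dB.
woodworking router: 89 − 20·log₁₀(11.7/2.7) = 89 − 12.74 = 76.26 dB.
Σ 10^(L/10) = 1.794e+08 → L_total = 10·log₁₀(1.794e+08) = 82.54 dB.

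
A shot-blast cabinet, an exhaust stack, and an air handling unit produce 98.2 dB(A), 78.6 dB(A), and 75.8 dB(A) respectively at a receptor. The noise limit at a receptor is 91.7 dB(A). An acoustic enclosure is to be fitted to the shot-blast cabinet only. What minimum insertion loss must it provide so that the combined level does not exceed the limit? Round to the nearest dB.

7 dB

Everything except the shot-blast cabinet sums to 10^(78.6/10) + 10^(75.8/10) = 1.105e+08 in linear terms, 80.43 dB(A).
To meet 91.7 dB(A) overall, the treated shot-blast cabinet may contribute at most 10^(91.7/10) − 1.105e+08 = 1.369e+09, i.e. 91.36 dB(A).
Required insertion loss = 98.2 − 91.36 = 6.84 dB.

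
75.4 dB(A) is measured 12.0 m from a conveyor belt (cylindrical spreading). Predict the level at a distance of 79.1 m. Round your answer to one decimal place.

67.2 dB(A)

Cylindrical spreading from a line source gives a 10·log₁₀(r₂/r₁) drop.
L₂ = 75.4 − 10·log₁₀(79.1/12.0) = 75.4 − 8.190 = 67.21 dB(A).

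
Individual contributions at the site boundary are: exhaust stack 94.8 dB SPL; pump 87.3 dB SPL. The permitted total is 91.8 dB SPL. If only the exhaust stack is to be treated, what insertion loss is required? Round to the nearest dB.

The untreated sources together contribute 10^(87.3/10) = 5.370e+08, i.e. 87.30 dB SPL.
To meet 91.8 dB SPL overall, the treated exhaust stack may contribute at most 10^(91.8/10) − 5.370e+08 = 9.765e+08, i.e. 89.90 dB SPL.
So the exhaust stack must be reduced from 94.8 to 89.90 dB SPL: IL = 4.90 dB.

5 dB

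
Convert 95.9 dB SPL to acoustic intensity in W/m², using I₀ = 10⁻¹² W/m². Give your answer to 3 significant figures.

I/I₀ = 10^(95.9/10) = 3.89e+09, so I = 3.89e+09 × 10⁻¹² W/m².

0.00389 W/m²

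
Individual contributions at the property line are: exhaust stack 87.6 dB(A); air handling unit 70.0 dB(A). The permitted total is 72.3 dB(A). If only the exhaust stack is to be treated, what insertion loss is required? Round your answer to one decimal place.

Everything except the exhaust stack sums to 10^(70.0/10) = 1.000e+07 in linear terms, 70.00 dB(A).
The limit corresponds to 10^(72.3/10) = 1.698e+07; subtracting the fixed part leaves 6.982e+06 for the exhaust stack, i.e. 68.44 dB(A).
Required insertion loss = 87.6 − 68.44 = 19.16 dB.

19.2 dB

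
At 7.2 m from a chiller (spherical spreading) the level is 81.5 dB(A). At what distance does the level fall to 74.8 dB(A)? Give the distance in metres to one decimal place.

For a point source L₁ − L₂ = 20·log₁₀(r₂/r₁), so r₂ = r₁·10^((L₁−L₂)/20).
r₂ = 7.2·10^((81.5−74.8)/20) = 7.2·10^(6.7/20) = 15.57 m.

15.6 m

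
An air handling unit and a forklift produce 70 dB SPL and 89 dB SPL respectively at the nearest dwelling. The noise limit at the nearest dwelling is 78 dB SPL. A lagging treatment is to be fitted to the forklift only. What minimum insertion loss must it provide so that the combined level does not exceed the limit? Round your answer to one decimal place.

11.7 dB

The untreated sources together contribute 10^(70/10) = 1.000e+07, i.e. 70.00 dB SPL.
The limit corresponds to 10^(78/10) = 6.310e+07; subtracting the fixed part leaves 5.310e+07 for the forklift, i.e. 77.25 dB SPL.
So the forklift must be reduced from 89 to 77.25 dB SPL: IL = 11.75 dB.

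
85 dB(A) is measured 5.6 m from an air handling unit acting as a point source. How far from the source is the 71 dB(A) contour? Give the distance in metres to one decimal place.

28.1 m

For a point source L₁ − L₂ = 20·log₁₀(r₂/r₁), so r₂ = r₁·10^((L₁−L₂)/20).
r₂ = 5.6·10^((85−71)/20) = 5.6·10^(14.0/20) = 28.07 m.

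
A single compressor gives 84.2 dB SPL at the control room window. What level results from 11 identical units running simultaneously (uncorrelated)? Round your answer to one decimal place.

With 11 equal, uncorrelated contributions the intensity is 11× that of one unit, giving a rise of 10·log₁₀ 11.
L_total = 84.2 + 10·log₁₀(11) = 84.2 + 10.414 = 94.61 dB SPL.

94.6 dB SPL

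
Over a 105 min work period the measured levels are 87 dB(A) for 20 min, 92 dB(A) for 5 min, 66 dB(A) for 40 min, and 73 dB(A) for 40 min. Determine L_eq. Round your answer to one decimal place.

The energy average is taken in the linear domain: L_eq = 10·log₁₀[(Σ tᵢ·10^(Lᵢ/10))/T], T = 105 min.
Σ tᵢ·10^(Lᵢ/10) = 20·10^(87/10) + 5·10^(92/10) + 40·10^(66/10) + 40·10^(73/10) = 1.891e+10.
L_eq = 10·log₁₀(1.891e+10/105) = 82.55 dB(A).

82.6 dB(A)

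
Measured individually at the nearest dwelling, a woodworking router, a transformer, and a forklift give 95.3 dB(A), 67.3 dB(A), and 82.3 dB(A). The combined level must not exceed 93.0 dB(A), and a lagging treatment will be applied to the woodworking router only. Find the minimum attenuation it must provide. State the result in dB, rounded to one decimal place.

2.7 dB

Fixed contribution from the other sources: Σ 10^(L/10) = 10^(67.3/10) + 10^(82.3/10) = 1.752e+08 (82.44 dB(A)).
The limit corresponds to 10^(93.0/10) = 1.995e+09; subtracting the fixed part leaves 1.820e+09 for the woodworking router, i.e. 92.60 dB(A).
So the woodworking router must be reduced from 95.3 to 92.60 dB(A): IL = 2.70 dB.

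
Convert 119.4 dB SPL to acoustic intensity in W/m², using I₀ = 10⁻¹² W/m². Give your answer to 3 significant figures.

I = I₀·10^(L/10) = 10⁻¹² × 10^(119.4/10) = 10^(-0.060).

0.871 W/m²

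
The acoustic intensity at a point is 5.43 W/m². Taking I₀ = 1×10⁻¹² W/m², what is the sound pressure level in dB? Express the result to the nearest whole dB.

L = 10·log₁₀(I/I₀) = 10·log₁₀(5.43/10⁻¹²) = 10·log₁₀(5.43×10^12).
L = 10·(0.7348 + 12) = 127.35 dB.

127 dB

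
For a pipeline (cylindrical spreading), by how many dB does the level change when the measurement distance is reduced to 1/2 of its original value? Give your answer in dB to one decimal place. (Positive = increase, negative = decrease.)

With cylindrical spreading the level changes by −10·log₁₀(r₂/r₁).
ΔL = −10·log₁₀(0.5) = +3.01 dB.

+3.0 dB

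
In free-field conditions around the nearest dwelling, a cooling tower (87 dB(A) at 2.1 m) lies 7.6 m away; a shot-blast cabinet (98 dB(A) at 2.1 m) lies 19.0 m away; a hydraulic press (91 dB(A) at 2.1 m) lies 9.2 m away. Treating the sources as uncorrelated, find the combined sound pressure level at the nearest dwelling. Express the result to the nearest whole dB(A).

83 dB(A)

First find each source's level at the receiver (point-source: −20·log₁₀(r/r_ref)), then combine on an intensity basis.
cooling tower: 87 − 20·log₁₀(7.6/2.1) = 87 − 11.17 = 75.83 dB(A).
shot-blast cabinet: 98 − 20·log₁₀(19.0/2.1) = 98 − 19.13 = 78.87 dB(A).
hydraulic press: 91 − 20·log₁₀(9.2/2.1) = 91 − 12.83 = 78.17 dB(A).
Σ 10^(L/10) = 1.809e+08 → L_total = 10·log₁₀(1.809e+08) = 82.58 dB(A).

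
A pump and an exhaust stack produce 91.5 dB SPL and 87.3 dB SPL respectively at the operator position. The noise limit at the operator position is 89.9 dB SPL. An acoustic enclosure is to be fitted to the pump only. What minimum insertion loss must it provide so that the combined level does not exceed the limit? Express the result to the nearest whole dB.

5 dB

Everything except the pump sums to 10^(87.3/10) = 5.370e+08 in linear terms, 87.30 dB SPL.
To meet 89.9 dB SPL overall, the treated pump may contribute at most 10^(89.9/10) − 5.370e+08 = 4.402e+08, i.e. 86.44 dB SPL.
Required insertion loss = 91.5 − 86.44 = 5.06 dB.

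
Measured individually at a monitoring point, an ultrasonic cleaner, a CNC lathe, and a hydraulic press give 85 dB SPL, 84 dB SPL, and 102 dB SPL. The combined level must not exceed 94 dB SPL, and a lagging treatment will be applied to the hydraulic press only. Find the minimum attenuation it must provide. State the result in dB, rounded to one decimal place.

Everything except the hydraulic press sums to 10^(85/10) + 10^(84/10) = 5.674e+08 in linear terms, 87.54 dB SPL.
The limit corresponds to 10^(94/10) = 2.512e+09; subtracting the fixed part leaves 1.944e+09 for the hydraulic press, i.e. 92.89 dB SPL.
So the hydraulic press must be reduced from 102 to 92.89 dB SPL: IL = 9.11 dB.

9.1 dB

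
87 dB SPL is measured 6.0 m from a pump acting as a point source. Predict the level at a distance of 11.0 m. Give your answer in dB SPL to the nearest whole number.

For a point source, L₂ = L₁ − 20·log₁₀(r₂/r₁).
L₂ = 87 − 20·log₁₀(11.0/6.0) = 87 − 5.265 = 81.74 dB SPL.

82 dB SPL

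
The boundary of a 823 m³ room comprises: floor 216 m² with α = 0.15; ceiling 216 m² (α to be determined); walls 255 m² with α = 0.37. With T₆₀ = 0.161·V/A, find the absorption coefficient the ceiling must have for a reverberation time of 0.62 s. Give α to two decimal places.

0.40

Required total absorption A = 0.161·823/0.62 = 213.71 m².
Absorption from the other surfaces = 216·0.15 + 255·0.37 = 126.75 m², so the ceiling must supply 86.96 m² over 216 m².
α = 86.96/216 = 0.403.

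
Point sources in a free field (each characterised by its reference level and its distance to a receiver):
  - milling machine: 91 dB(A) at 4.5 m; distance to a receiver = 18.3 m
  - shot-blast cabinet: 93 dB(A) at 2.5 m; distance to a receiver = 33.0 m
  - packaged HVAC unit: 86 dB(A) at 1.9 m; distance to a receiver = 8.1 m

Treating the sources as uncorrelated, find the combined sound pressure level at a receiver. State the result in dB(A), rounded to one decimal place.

80.4 dB(A)

Apply inverse-square spreading to bring every level to the receiver, then sum 10^(L/10).
milling machine: 91 − 20·log₁₀(18.3/4.5) = 91 − 12.18 = 78.82 dB(A).
shot-blast cabinet: 93 − 20·log₁₀(33.0/2.5) = 93 − 22.41 = 70.59 dB(A).
packaged HVAC unit: 86 − 20·log₁₀(8.1/1.9) = 86 − 12.59 = 73.41 dB(A).
Σ 10^(L/10) = 1.095e+08 → L_total = 10·log₁₀(1.095e+08) = 80.39 dB(A).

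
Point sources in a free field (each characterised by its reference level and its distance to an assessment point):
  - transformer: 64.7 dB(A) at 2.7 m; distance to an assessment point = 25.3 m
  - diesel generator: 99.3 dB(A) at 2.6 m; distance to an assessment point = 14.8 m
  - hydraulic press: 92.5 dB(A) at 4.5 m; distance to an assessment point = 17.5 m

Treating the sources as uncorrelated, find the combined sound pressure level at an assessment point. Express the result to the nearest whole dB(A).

86 dB(A)

Apply inverse-square spreading to bring every level to the receiver, then sum 10^(L/10).
transformer: 64.7 − 20·log₁₀(25.3/2.7) = 64.7 − 19.44 = 45.26 dB(A).
diesel generator: 99.3 − 20·log₁₀(14.8/2.6) = 99.3 − 15.11 = 84.19 dB(A).
hydraulic press: 92.5 − 20·log₁₀(17.5/4.5) = 92.5 − 11.80 = 80.70 dB(A).
Σ 10^(L/10) = 3.803e+08 → L_total = 10·log₁₀(3.803e+08) = 85.80 dB(A).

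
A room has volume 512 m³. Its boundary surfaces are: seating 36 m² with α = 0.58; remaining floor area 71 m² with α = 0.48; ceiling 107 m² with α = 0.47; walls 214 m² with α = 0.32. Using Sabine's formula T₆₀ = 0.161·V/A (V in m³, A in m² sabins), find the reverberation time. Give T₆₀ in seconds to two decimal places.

0.47 s

Total absorption A = 36·0.58 + 71·0.48 + 107·0.47 + 214·0.32 = 173.73 m² sabins.
T₆₀ = 0.161 × 512 / 173.73 = 0.474 s.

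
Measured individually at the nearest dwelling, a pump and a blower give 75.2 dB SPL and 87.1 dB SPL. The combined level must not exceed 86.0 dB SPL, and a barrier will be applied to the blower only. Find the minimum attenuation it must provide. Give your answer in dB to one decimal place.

The untreated sources together contribute 10^(75.2/10) = 3.311e+07, i.e. 75.20 dB SPL.
The limit corresponds to 10^(86.0/10) = 3.981e+08; subtracting the fixed part leaves 3.650e+08 for the blower, i.e. 85.62 dB SPL.
Required insertion loss = 87.1 − 85.62 = 1.48 dB.

1.5 dB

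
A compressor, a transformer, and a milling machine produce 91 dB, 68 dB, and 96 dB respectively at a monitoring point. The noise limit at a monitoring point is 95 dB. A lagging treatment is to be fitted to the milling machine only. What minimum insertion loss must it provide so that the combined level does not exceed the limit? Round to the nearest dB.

Fixed contribution from the other sources: Σ 10^(L/10) = 10^(91/10) + 10^(68/10) = 1.265e+09 (91.02 dB).
The limit corresponds to 10^(95/10) = 3.162e+09; subtracting the fixed part leaves 1.897e+09 for the milling machine, i.e. 92.78 dB.
Required insertion loss = 96 − 92.78 = 3.22 dB.

3 dB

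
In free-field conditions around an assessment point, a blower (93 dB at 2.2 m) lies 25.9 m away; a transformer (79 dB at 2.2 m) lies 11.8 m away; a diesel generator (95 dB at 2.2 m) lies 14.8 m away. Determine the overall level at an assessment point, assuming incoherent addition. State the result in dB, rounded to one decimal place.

79.4 dB

Apply inverse-square spreading to bring every level to the receiver, then sum 10^(L/10).
blower: 93 − 20·log₁₀(25.9/2.2) = 93 − 21.42 = 71.58 dB.
transformer: 79 − 20·log₁₀(11.8/2.2) = 79 − 14.59 = 64.41 dB.
diesel generator: 95 − 20·log₁₀(14.8/2.2) = 95 − 16.56 = 78.44 dB.
Σ 10^(L/10) = 8.703e+07 → L_total = 10·log₁₀(8.703e+07) = 79.40 dB.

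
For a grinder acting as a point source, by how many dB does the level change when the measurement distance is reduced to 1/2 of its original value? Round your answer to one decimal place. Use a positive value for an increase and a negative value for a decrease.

+6.0 dB

A point source loses 6 dB per doubling of distance; generally ΔL = −20·log₁₀(r₂/r₁).
ΔL = −20·log₁₀(0.5) = +6.02 dB.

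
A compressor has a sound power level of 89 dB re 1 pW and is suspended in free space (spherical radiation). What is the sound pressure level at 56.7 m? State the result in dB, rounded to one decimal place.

42.9 dB

Free-field spherical radiation: L_p = L_w − 10·log₁₀(4π·r²), r = 56.7 m.
4π·r² = 4.04e+04 m², 10·log₁₀ of that is 46.064 dB.
L_p = 89 − 46.064 = 42.94 dB.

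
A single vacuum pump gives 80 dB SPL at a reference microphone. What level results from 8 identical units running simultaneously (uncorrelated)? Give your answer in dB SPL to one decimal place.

89.0 dB SPL

L_total = L₁ + 10·log₁₀ N for N identical incoherent sources.
L_total = 80 + 10·log₁₀(8) = 80 + 9.031 = 89.03 dB SPL.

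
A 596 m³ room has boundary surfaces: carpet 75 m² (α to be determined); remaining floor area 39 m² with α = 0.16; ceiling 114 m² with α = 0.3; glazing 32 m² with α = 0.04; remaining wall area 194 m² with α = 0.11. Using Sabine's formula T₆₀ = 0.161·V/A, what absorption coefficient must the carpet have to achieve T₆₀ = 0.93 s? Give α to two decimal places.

0.53

A = 0.161·V/T₆₀ = 0.161·596/0.93 = 103.18 m² sabins.
Absorption from the other surfaces = 39·0.16 + 114·0.3 + 32·0.04 + 194·0.11 = 63.06 m², so the carpet must supply 40.12 m² over 75 m².
α = 40.12/75 = 0.535.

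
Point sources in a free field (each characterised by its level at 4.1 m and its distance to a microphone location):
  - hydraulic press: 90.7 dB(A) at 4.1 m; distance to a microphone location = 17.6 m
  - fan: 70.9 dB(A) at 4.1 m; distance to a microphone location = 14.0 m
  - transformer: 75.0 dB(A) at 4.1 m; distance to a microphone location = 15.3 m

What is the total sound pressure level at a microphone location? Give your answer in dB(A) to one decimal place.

78.3 dB(A)

Apply inverse-square spreading to bring every level to the receiver, then sum 10^(L/10).
hydraulic press: 90.7 − 20·log₁₀(17.6/4.1) = 90.7 − 12.65 = 78.05 dB(A).
fan: 70.9 − 20·log₁₀(14.0/4.1) = 70.9 − 10.67 = 60.23 dB(A).
transformer: 75.0 − 20·log₁₀(15.3/4.1) = 75.0 − 11.44 = 63.56 dB(A).
Σ 10^(L/10) = 6.709e+07 → L_total = 10·log₁₀(6.709e+07) = 78.27 dB(A).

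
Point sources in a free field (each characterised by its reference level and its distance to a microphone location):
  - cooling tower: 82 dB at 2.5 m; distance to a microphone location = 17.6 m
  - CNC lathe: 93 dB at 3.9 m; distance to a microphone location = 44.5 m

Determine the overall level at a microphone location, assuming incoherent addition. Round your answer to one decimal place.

First find each source's level at the receiver (point-source: −20·log₁₀(r/r_ref)), then combine on an intensity basis.
cooling tower: 82 − 20·log₁₀(17.6/2.5) = 82 − 16.95 = 65.05 dB.
CNC lathe: 93 − 20·log₁₀(44.5/3.9) = 93 − 21.15 = 71.85 dB.
Σ 10^(L/10) = 1.852e+07 → L_total = 10·log₁₀(1.852e+07) = 72.68 dB.

72.7 dB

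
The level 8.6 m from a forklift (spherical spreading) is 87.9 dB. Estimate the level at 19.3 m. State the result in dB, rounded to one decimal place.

For a point source, L₂ = L₁ − 20·log₁₀(r₂/r₁).
L₂ = 87.9 − 20·log₁₀(19.3/8.6) = 87.9 − 7.021 = 80.88 dB.

80.9 dB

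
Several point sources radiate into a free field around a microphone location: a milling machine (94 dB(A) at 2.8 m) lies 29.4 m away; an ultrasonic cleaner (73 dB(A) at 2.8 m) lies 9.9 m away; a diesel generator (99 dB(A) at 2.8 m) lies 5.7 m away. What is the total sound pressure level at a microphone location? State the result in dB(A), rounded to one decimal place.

First find each source's level at the receiver (point-source: −20·log₁₀(r/r_ref)), then combine on an intensity basis.
milling machine: 94 − 20·log₁₀(29.4/2.8) = 94 − 20.42 = 73.58 dB(A).
ultrasonic cleaner: 73 − 20·log₁₀(9.9/2.8) = 73 − 10.97 = 62.03 dB(A).
diesel generator: 99 − 20·log₁₀(5.7/2.8) = 99 − 6.17 = 92.83 dB(A).
Σ 10^(L/10) = 1.941e+09 → L_total = 10·log₁₀(1.941e+09) = 92.88 dB(A).

92.9 dB(A)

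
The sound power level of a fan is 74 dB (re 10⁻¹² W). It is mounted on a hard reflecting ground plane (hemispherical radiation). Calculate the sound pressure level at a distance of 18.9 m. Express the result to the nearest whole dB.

The power spreads over a hemisphere of area 2π·r², so L_p = L_w − 10·log₁₀(2π·r²).
2π·r² = 2244 m², 10·log₁₀ of that is 33.511 dB.
L_p = 74 − 33.511 = 40.49 dB.

40 dB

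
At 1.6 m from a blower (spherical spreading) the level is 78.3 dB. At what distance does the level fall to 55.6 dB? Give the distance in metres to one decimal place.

21.8 m

For a point source L₁ − L₂ = 20·log₁₀(r₂/r₁), so r₂ = r₁·10^((L₁−L₂)/20).
r₂ = 1.6·10^((78.3−55.6)/20) = 1.6·10^(22.7/20) = 21.83 m.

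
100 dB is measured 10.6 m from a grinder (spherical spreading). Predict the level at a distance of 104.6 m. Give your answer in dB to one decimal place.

80.1 dB

Spherical spreading from a point source gives a 20·log₁₀(r₂/r₁) drop.
L₂ = 100 − 20·log₁₀(104.6/10.6) = 100 − 19.885 = 80.12 dB.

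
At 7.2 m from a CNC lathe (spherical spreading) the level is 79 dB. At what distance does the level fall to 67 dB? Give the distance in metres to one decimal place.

Point-source spreading drops the level by 20·log₁₀(r₂/r₁); inverting, r₂/r₁ = 10^(ΔL/20).
r₂ = 7.2·10^((79−67)/20) = 7.2·10^(12.0/20) = 28.66 m.

28.7 m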